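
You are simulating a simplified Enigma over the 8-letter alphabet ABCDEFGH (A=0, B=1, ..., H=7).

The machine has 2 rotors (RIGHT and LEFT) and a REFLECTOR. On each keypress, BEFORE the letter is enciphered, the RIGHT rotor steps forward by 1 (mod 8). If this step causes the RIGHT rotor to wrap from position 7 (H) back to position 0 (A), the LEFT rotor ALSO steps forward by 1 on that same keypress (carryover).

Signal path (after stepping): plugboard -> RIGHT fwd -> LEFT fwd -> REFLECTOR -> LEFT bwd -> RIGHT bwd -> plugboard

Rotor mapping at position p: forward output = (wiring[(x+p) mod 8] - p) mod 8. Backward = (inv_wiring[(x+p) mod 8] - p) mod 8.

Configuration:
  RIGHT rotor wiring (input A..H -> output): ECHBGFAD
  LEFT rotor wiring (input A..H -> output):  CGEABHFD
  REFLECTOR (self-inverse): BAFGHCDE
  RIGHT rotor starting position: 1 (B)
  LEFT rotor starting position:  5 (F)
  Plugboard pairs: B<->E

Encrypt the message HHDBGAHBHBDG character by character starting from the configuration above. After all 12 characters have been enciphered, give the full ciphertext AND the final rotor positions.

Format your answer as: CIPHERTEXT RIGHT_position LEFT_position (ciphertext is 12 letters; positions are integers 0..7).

Answer: DFHDFHCEGCGC 5 6

Derivation:
Char 1 ('H'): step: R->2, L=5; H->plug->H->R->A->L->C->refl->F->L'->D->R'->D->plug->D
Char 2 ('H'): step: R->3, L=5; H->plug->H->R->E->L->B->refl->A->L'->B->R'->F->plug->F
Char 3 ('D'): step: R->4, L=5; D->plug->D->R->H->L->E->refl->H->L'->F->R'->H->plug->H
Char 4 ('B'): step: R->5, L=5; B->plug->E->R->F->L->H->refl->E->L'->H->R'->D->plug->D
Char 5 ('G'): step: R->6, L=5; G->plug->G->R->A->L->C->refl->F->L'->D->R'->F->plug->F
Char 6 ('A'): step: R->7, L=5; A->plug->A->R->E->L->B->refl->A->L'->B->R'->H->plug->H
Char 7 ('H'): step: R->0, L->6 (L advanced); H->plug->H->R->D->L->A->refl->B->L'->H->R'->C->plug->C
Char 8 ('B'): step: R->1, L=6; B->plug->E->R->E->L->G->refl->D->L'->G->R'->B->plug->E
Char 9 ('H'): step: R->2, L=6; H->plug->H->R->A->L->H->refl->E->L'->C->R'->G->plug->G
Char 10 ('B'): step: R->3, L=6; B->plug->E->R->A->L->H->refl->E->L'->C->R'->C->plug->C
Char 11 ('D'): step: R->4, L=6; D->plug->D->R->H->L->B->refl->A->L'->D->R'->G->plug->G
Char 12 ('G'): step: R->5, L=6; G->plug->G->R->E->L->G->refl->D->L'->G->R'->C->plug->C
Final: ciphertext=DFHDFHCEGCGC, RIGHT=5, LEFT=6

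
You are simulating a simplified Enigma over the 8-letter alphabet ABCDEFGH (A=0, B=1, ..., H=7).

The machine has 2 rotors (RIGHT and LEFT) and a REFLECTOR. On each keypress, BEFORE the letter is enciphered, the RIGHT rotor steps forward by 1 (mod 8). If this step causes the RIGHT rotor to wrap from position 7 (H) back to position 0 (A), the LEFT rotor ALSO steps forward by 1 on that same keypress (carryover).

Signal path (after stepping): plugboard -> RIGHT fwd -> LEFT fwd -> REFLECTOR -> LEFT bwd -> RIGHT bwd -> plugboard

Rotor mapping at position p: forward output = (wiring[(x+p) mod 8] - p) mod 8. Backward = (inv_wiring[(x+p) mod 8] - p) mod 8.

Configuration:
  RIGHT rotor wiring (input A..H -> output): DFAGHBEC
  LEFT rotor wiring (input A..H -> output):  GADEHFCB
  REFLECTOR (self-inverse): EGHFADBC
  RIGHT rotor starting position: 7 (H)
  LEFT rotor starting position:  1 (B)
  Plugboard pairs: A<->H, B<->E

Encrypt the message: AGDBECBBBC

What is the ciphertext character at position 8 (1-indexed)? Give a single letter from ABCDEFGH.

Char 1 ('A'): step: R->0, L->2 (L advanced); A->plug->H->R->C->L->F->refl->D->L'->D->R'->A->plug->H
Char 2 ('G'): step: R->1, L=2; G->plug->G->R->B->L->C->refl->H->L'->F->R'->C->plug->C
Char 3 ('D'): step: R->2, L=2; D->plug->D->R->H->L->G->refl->B->L'->A->R'->F->plug->F
Char 4 ('B'): step: R->3, L=2; B->plug->E->R->H->L->G->refl->B->L'->A->R'->F->plug->F
Char 5 ('E'): step: R->4, L=2; E->plug->B->R->F->L->H->refl->C->L'->B->R'->F->plug->F
Char 6 ('C'): step: R->5, L=2; C->plug->C->R->F->L->H->refl->C->L'->B->R'->G->plug->G
Char 7 ('B'): step: R->6, L=2; B->plug->E->R->C->L->F->refl->D->L'->D->R'->H->plug->A
Char 8 ('B'): step: R->7, L=2; B->plug->E->R->H->L->G->refl->B->L'->A->R'->F->plug->F

F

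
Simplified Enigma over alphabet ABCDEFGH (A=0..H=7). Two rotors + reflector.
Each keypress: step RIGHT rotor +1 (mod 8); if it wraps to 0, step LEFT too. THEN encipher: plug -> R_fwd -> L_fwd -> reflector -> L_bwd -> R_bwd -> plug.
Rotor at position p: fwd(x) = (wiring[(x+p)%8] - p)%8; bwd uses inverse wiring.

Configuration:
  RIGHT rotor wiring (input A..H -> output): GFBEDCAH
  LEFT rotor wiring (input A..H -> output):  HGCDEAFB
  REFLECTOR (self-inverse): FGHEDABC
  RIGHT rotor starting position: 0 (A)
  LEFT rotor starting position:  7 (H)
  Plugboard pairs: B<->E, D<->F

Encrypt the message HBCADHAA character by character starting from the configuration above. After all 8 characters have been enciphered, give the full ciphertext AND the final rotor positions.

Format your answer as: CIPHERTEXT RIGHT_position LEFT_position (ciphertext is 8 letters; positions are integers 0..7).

Answer: BAHEEBFE 0 0

Derivation:
Char 1 ('H'): step: R->1, L=7; H->plug->H->R->F->L->F->refl->A->L'->B->R'->E->plug->B
Char 2 ('B'): step: R->2, L=7; B->plug->E->R->G->L->B->refl->G->L'->H->R'->A->plug->A
Char 3 ('C'): step: R->3, L=7; C->plug->C->R->H->L->G->refl->B->L'->G->R'->H->plug->H
Char 4 ('A'): step: R->4, L=7; A->plug->A->R->H->L->G->refl->B->L'->G->R'->B->plug->E
Char 5 ('D'): step: R->5, L=7; D->plug->F->R->E->L->E->refl->D->L'->D->R'->B->plug->E
Char 6 ('H'): step: R->6, L=7; H->plug->H->R->E->L->E->refl->D->L'->D->R'->E->plug->B
Char 7 ('A'): step: R->7, L=7; A->plug->A->R->A->L->C->refl->H->L'->C->R'->D->plug->F
Char 8 ('A'): step: R->0, L->0 (L advanced); A->plug->A->R->G->L->F->refl->A->L'->F->R'->B->plug->E
Final: ciphertext=BAHEEBFE, RIGHT=0, LEFT=0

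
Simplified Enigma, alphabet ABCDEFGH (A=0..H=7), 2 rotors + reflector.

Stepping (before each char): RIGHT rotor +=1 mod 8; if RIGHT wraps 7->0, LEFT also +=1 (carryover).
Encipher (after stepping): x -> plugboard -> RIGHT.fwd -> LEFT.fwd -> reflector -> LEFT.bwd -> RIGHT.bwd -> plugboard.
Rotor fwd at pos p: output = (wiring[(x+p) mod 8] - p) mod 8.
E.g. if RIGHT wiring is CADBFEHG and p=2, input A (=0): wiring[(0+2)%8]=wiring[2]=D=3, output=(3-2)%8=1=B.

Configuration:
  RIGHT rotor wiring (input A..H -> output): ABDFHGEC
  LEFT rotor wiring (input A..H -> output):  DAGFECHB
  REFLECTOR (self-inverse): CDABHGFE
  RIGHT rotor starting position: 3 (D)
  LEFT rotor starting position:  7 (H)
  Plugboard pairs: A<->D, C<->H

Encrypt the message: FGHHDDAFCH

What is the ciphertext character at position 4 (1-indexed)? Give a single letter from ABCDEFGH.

Char 1 ('F'): step: R->4, L=7; F->plug->F->R->F->L->F->refl->G->L'->E->R'->E->plug->E
Char 2 ('G'): step: R->5, L=7; G->plug->G->R->A->L->C->refl->A->L'->H->R'->B->plug->B
Char 3 ('H'): step: R->6, L=7; H->plug->C->R->C->L->B->refl->D->L'->G->R'->A->plug->D
Char 4 ('H'): step: R->7, L=7; H->plug->C->R->C->L->B->refl->D->L'->G->R'->E->plug->E

E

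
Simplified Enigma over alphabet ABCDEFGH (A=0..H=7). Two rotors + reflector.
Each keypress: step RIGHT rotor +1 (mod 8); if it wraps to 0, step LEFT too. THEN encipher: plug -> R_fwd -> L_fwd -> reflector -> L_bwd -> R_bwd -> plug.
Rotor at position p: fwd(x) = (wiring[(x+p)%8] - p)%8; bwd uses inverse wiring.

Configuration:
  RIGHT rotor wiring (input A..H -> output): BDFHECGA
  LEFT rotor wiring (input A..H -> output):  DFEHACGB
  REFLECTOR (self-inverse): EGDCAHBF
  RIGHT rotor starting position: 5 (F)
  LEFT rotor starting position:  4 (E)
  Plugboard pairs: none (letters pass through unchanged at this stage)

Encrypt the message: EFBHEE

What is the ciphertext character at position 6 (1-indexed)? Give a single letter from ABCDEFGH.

Char 1 ('E'): step: R->6, L=4; E->plug->E->R->H->L->D->refl->C->L'->C->R'->B->plug->B
Char 2 ('F'): step: R->7, L=4; F->plug->F->R->F->L->B->refl->G->L'->B->R'->A->plug->A
Char 3 ('B'): step: R->0, L->5 (L advanced); B->plug->B->R->D->L->G->refl->B->L'->B->R'->A->plug->A
Char 4 ('H'): step: R->1, L=5; H->plug->H->R->A->L->F->refl->H->L'->F->R'->F->plug->F
Char 5 ('E'): step: R->2, L=5; E->plug->E->R->E->L->A->refl->E->L'->C->R'->C->plug->C
Char 6 ('E'): step: R->3, L=5; E->plug->E->R->F->L->H->refl->F->L'->A->R'->G->plug->G

G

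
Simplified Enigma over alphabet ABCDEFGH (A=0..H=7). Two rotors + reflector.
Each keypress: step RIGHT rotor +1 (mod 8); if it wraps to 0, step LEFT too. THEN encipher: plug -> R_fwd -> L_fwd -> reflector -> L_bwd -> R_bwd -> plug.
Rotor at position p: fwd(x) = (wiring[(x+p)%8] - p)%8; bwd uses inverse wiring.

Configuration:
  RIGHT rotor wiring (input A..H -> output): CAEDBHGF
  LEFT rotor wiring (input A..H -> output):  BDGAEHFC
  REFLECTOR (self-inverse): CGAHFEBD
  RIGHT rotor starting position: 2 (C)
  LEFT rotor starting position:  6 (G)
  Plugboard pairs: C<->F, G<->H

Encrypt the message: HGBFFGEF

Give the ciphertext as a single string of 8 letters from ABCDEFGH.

Answer: FEECBAGE

Derivation:
Char 1 ('H'): step: R->3, L=6; H->plug->G->R->F->L->C->refl->A->L'->E->R'->C->plug->F
Char 2 ('G'): step: R->4, L=6; G->plug->H->R->H->L->B->refl->G->L'->G->R'->E->plug->E
Char 3 ('B'): step: R->5, L=6; B->plug->B->R->B->L->E->refl->F->L'->D->R'->E->plug->E
Char 4 ('F'): step: R->6, L=6; F->plug->C->R->E->L->A->refl->C->L'->F->R'->F->plug->C
Char 5 ('F'): step: R->7, L=6; F->plug->C->R->B->L->E->refl->F->L'->D->R'->B->plug->B
Char 6 ('G'): step: R->0, L->7 (L advanced); G->plug->H->R->F->L->F->refl->E->L'->C->R'->A->plug->A
Char 7 ('E'): step: R->1, L=7; E->plug->E->R->G->L->A->refl->C->L'->B->R'->H->plug->G
Char 8 ('F'): step: R->2, L=7; F->plug->C->R->H->L->G->refl->B->L'->E->R'->E->plug->E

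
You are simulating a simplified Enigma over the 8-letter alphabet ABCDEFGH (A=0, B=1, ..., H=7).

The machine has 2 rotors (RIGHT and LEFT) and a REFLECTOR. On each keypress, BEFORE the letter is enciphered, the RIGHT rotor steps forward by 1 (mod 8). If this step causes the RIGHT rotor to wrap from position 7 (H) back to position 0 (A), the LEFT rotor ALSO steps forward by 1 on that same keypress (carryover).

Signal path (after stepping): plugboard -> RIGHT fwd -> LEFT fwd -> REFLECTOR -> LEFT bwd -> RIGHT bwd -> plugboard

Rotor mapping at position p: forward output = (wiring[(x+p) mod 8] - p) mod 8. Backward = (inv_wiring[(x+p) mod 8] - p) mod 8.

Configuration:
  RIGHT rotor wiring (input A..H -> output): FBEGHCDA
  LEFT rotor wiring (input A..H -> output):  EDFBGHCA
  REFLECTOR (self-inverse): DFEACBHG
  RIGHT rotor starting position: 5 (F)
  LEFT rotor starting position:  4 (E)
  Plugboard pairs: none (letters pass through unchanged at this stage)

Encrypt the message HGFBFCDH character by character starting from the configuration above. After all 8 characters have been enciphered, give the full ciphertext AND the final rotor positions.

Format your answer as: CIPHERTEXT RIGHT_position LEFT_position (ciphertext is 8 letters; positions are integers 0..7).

Char 1 ('H'): step: R->6, L=4; H->plug->H->R->E->L->A->refl->D->L'->B->R'->G->plug->G
Char 2 ('G'): step: R->7, L=4; G->plug->G->R->D->L->E->refl->C->L'->A->R'->F->plug->F
Char 3 ('F'): step: R->0, L->5 (L advanced); F->plug->F->R->C->L->D->refl->A->L'->F->R'->A->plug->A
Char 4 ('B'): step: R->1, L=5; B->plug->B->R->D->L->H->refl->G->L'->E->R'->H->plug->H
Char 5 ('F'): step: R->2, L=5; F->plug->F->R->G->L->E->refl->C->L'->A->R'->D->plug->D
Char 6 ('C'): step: R->3, L=5; C->plug->C->R->H->L->B->refl->F->L'->B->R'->H->plug->H
Char 7 ('D'): step: R->4, L=5; D->plug->D->R->E->L->G->refl->H->L'->D->R'->A->plug->A
Char 8 ('H'): step: R->5, L=5; H->plug->H->R->C->L->D->refl->A->L'->F->R'->A->plug->A
Final: ciphertext=GFAHDHAA, RIGHT=5, LEFT=5

Answer: GFAHDHAA 5 5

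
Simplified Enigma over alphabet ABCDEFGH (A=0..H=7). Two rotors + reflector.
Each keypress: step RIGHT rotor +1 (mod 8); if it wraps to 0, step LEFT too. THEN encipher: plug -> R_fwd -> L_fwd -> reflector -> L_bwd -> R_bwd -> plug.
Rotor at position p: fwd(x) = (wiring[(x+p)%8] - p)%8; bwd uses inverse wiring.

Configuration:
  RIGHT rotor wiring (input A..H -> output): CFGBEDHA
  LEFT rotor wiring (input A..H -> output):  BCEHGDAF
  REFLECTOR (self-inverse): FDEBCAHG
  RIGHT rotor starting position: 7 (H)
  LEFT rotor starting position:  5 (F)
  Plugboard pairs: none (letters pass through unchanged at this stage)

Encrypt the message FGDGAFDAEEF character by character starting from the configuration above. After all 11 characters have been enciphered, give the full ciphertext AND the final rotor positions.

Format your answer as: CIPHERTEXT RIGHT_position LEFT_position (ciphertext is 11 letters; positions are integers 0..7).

Char 1 ('F'): step: R->0, L->6 (L advanced); F->plug->F->R->D->L->E->refl->C->L'->A->R'->H->plug->H
Char 2 ('G'): step: R->1, L=6; G->plug->G->R->H->L->F->refl->A->L'->G->R'->F->plug->F
Char 3 ('D'): step: R->2, L=6; D->plug->D->R->B->L->H->refl->G->L'->E->R'->A->plug->A
Char 4 ('G'): step: R->3, L=6; G->plug->G->R->C->L->D->refl->B->L'->F->R'->E->plug->E
Char 5 ('A'): step: R->4, L=6; A->plug->A->R->A->L->C->refl->E->L'->D->R'->C->plug->C
Char 6 ('F'): step: R->5, L=6; F->plug->F->R->B->L->H->refl->G->L'->E->R'->G->plug->G
Char 7 ('D'): step: R->6, L=6; D->plug->D->R->H->L->F->refl->A->L'->G->R'->G->plug->G
Char 8 ('A'): step: R->7, L=6; A->plug->A->R->B->L->H->refl->G->L'->E->R'->G->plug->G
Char 9 ('E'): step: R->0, L->7 (L advanced); E->plug->E->R->E->L->A->refl->F->L'->D->R'->F->plug->F
Char 10 ('E'): step: R->1, L=7; E->plug->E->R->C->L->D->refl->B->L'->H->R'->G->plug->G
Char 11 ('F'): step: R->2, L=7; F->plug->F->R->G->L->E->refl->C->L'->B->R'->D->plug->D
Final: ciphertext=HFAECGGGFGD, RIGHT=2, LEFT=7

Answer: HFAECGGGFGD 2 7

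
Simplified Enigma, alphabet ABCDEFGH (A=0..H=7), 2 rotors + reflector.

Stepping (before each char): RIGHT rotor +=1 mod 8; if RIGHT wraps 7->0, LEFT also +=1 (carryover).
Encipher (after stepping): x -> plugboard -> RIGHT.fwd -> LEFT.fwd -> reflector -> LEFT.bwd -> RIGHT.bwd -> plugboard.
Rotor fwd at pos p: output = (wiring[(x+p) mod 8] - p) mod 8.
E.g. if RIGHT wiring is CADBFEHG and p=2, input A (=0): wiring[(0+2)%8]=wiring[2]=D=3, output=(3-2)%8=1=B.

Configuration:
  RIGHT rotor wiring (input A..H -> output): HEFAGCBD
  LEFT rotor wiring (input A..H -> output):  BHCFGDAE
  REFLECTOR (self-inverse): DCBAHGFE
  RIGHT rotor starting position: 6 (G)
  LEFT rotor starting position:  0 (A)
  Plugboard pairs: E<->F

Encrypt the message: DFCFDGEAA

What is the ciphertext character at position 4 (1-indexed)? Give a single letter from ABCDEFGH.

Char 1 ('D'): step: R->7, L=0; D->plug->D->R->G->L->A->refl->D->L'->F->R'->C->plug->C
Char 2 ('F'): step: R->0, L->1 (L advanced); F->plug->E->R->G->L->D->refl->A->L'->H->R'->A->plug->A
Char 3 ('C'): step: R->1, L=1; C->plug->C->R->H->L->A->refl->D->L'->G->R'->H->plug->H
Char 4 ('F'): step: R->2, L=1; F->plug->E->R->H->L->A->refl->D->L'->G->R'->B->plug->B

B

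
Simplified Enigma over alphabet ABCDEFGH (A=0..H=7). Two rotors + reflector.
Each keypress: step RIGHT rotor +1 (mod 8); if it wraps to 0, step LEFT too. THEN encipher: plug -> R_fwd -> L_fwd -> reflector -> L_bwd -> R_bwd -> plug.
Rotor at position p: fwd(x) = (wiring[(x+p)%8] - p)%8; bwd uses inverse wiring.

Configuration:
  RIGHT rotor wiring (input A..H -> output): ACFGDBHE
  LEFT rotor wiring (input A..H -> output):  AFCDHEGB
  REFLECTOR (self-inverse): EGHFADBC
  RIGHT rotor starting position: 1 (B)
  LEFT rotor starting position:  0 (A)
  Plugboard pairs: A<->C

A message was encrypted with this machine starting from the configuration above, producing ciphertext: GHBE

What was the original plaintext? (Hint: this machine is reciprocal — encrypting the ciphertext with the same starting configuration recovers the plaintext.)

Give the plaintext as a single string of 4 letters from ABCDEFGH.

Answer: DDDF

Derivation:
Char 1 ('G'): step: R->2, L=0; G->plug->G->R->G->L->G->refl->B->L'->H->R'->D->plug->D
Char 2 ('H'): step: R->3, L=0; H->plug->H->R->C->L->C->refl->H->L'->E->R'->D->plug->D
Char 3 ('B'): step: R->4, L=0; B->plug->B->R->F->L->E->refl->A->L'->A->R'->D->plug->D
Char 4 ('E'): step: R->5, L=0; E->plug->E->R->F->L->E->refl->A->L'->A->R'->F->plug->F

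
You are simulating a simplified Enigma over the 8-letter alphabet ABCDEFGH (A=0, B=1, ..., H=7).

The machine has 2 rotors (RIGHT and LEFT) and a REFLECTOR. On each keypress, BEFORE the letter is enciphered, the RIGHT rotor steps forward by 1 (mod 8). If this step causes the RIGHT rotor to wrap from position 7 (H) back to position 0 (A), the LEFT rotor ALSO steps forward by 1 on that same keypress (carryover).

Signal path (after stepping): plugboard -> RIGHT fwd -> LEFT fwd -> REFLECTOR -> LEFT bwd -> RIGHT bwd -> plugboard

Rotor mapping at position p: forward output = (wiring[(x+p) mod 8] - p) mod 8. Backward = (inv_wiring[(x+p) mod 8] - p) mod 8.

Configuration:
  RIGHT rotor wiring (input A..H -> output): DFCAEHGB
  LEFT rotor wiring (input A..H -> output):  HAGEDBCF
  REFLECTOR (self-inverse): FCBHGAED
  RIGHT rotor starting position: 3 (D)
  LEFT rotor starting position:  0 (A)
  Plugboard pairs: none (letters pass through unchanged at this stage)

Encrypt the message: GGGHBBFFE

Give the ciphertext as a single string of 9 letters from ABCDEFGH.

Answer: DACEAABGG

Derivation:
Char 1 ('G'): step: R->4, L=0; G->plug->G->R->G->L->C->refl->B->L'->F->R'->D->plug->D
Char 2 ('G'): step: R->5, L=0; G->plug->G->R->D->L->E->refl->G->L'->C->R'->A->plug->A
Char 3 ('G'): step: R->6, L=0; G->plug->G->R->G->L->C->refl->B->L'->F->R'->C->plug->C
Char 4 ('H'): step: R->7, L=0; H->plug->H->R->H->L->F->refl->A->L'->B->R'->E->plug->E
Char 5 ('B'): step: R->0, L->1 (L advanced); B->plug->B->R->F->L->B->refl->C->L'->D->R'->A->plug->A
Char 6 ('B'): step: R->1, L=1; B->plug->B->R->B->L->F->refl->A->L'->E->R'->A->plug->A
Char 7 ('F'): step: R->2, L=1; F->plug->F->R->H->L->G->refl->E->L'->G->R'->B->plug->B
Char 8 ('F'): step: R->3, L=1; F->plug->F->R->A->L->H->refl->D->L'->C->R'->G->plug->G
Char 9 ('E'): step: R->4, L=1; E->plug->E->R->H->L->G->refl->E->L'->G->R'->G->plug->G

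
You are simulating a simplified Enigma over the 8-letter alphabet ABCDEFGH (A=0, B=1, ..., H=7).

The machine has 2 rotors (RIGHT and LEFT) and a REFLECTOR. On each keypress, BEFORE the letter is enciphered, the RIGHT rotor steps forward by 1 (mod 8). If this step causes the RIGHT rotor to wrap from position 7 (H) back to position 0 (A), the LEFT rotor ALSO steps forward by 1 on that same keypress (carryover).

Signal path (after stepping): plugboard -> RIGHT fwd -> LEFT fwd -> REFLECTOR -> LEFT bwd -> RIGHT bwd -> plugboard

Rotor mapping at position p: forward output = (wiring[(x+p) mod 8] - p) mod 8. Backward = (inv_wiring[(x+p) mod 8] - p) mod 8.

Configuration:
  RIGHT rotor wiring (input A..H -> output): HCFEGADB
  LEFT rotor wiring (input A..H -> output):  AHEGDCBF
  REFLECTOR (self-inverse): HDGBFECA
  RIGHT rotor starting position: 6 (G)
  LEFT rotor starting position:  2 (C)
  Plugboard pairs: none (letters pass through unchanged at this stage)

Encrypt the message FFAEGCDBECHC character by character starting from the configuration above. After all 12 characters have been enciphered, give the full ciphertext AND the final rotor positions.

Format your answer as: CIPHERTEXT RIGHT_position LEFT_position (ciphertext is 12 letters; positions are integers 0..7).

Answer: GAFBDHHDDGGB 2 4

Derivation:
Char 1 ('F'): step: R->7, L=2; F->plug->F->R->H->L->F->refl->E->L'->B->R'->G->plug->G
Char 2 ('F'): step: R->0, L->3 (L advanced); F->plug->F->R->A->L->D->refl->B->L'->H->R'->A->plug->A
Char 3 ('A'): step: R->1, L=3; A->plug->A->R->B->L->A->refl->H->L'->C->R'->F->plug->F
Char 4 ('E'): step: R->2, L=3; E->plug->E->R->B->L->A->refl->H->L'->C->R'->B->plug->B
Char 5 ('G'): step: R->3, L=3; G->plug->G->R->H->L->B->refl->D->L'->A->R'->D->plug->D
Char 6 ('C'): step: R->4, L=3; C->plug->C->R->H->L->B->refl->D->L'->A->R'->H->plug->H
Char 7 ('D'): step: R->5, L=3; D->plug->D->R->C->L->H->refl->A->L'->B->R'->H->plug->H
Char 8 ('B'): step: R->6, L=3; B->plug->B->R->D->L->G->refl->C->L'->E->R'->D->plug->D
Char 9 ('E'): step: R->7, L=3; E->plug->E->R->F->L->F->refl->E->L'->G->R'->D->plug->D
Char 10 ('C'): step: R->0, L->4 (L advanced); C->plug->C->R->F->L->D->refl->B->L'->D->R'->G->plug->G
Char 11 ('H'): step: R->1, L=4; H->plug->H->R->G->L->A->refl->H->L'->A->R'->G->plug->G
Char 12 ('C'): step: R->2, L=4; C->plug->C->R->E->L->E->refl->F->L'->C->R'->B->plug->B
Final: ciphertext=GAFBDHHDDGGB, RIGHT=2, LEFT=4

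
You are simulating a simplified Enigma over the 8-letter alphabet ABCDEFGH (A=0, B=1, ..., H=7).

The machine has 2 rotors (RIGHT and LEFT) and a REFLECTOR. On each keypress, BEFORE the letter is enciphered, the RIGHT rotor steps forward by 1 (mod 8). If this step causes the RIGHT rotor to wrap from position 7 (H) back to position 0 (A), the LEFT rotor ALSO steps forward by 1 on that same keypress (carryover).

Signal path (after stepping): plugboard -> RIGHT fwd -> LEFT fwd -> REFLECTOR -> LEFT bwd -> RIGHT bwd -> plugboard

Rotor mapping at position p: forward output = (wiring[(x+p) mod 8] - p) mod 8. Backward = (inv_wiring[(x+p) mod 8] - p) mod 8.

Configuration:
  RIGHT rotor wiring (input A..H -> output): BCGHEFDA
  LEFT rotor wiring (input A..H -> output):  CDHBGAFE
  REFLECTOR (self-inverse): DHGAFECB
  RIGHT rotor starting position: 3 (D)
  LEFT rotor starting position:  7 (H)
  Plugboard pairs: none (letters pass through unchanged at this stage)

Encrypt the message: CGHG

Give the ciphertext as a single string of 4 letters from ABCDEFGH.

Char 1 ('C'): step: R->4, L=7; C->plug->C->R->H->L->G->refl->C->L'->E->R'->D->plug->D
Char 2 ('G'): step: R->5, L=7; G->plug->G->R->C->L->E->refl->F->L'->A->R'->A->plug->A
Char 3 ('H'): step: R->6, L=7; H->plug->H->R->H->L->G->refl->C->L'->E->R'->D->plug->D
Char 4 ('G'): step: R->7, L=7; G->plug->G->R->G->L->B->refl->H->L'->F->R'->F->plug->F

Answer: DADF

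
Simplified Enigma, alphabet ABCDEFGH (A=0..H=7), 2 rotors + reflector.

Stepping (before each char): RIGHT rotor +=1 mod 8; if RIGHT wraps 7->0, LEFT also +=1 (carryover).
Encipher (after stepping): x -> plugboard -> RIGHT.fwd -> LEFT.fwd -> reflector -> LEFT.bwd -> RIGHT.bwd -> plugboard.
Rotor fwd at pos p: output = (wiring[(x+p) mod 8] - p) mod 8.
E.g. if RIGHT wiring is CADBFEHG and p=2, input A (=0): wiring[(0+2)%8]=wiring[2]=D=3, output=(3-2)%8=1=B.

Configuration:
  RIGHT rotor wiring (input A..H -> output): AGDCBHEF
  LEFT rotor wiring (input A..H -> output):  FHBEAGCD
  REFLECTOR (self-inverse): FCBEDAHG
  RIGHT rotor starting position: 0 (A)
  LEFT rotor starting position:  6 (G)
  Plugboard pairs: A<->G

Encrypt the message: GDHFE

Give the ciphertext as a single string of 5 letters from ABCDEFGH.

Char 1 ('G'): step: R->1, L=6; G->plug->A->R->F->L->G->refl->H->L'->C->R'->B->plug->B
Char 2 ('D'): step: R->2, L=6; D->plug->D->R->F->L->G->refl->H->L'->C->R'->E->plug->E
Char 3 ('H'): step: R->3, L=6; H->plug->H->R->A->L->E->refl->D->L'->E->R'->C->plug->C
Char 4 ('F'): step: R->4, L=6; F->plug->F->R->C->L->H->refl->G->L'->F->R'->A->plug->G
Char 5 ('E'): step: R->5, L=6; E->plug->E->R->B->L->F->refl->A->L'->H->R'->B->plug->B

Answer: BECGB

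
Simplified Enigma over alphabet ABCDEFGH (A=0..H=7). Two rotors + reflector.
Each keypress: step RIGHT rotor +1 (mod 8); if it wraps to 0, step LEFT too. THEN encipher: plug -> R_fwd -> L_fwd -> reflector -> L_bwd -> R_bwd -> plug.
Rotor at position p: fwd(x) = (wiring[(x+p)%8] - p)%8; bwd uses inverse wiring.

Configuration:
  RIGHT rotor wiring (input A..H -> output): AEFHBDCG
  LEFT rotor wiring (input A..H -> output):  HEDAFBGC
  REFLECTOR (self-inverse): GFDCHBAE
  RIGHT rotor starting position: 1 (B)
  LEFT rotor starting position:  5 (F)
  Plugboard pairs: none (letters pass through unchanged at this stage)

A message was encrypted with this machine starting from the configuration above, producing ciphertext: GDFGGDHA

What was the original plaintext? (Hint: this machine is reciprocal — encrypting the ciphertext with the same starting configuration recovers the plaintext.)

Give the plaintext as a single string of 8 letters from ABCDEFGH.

Char 1 ('G'): step: R->2, L=5; G->plug->G->R->G->L->D->refl->C->L'->D->R'->A->plug->A
Char 2 ('D'): step: R->3, L=5; D->plug->D->R->H->L->A->refl->G->L'->F->R'->F->plug->F
Char 3 ('F'): step: R->4, L=5; F->plug->F->R->A->L->E->refl->H->L'->E->R'->E->plug->E
Char 4 ('G'): step: R->5, L=5; G->plug->G->R->C->L->F->refl->B->L'->B->R'->C->plug->C
Char 5 ('G'): step: R->6, L=5; G->plug->G->R->D->L->C->refl->D->L'->G->R'->D->plug->D
Char 6 ('D'): step: R->7, L=5; D->plug->D->R->G->L->D->refl->C->L'->D->R'->H->plug->H
Char 7 ('H'): step: R->0, L->6 (L advanced); H->plug->H->R->G->L->H->refl->E->L'->B->R'->E->plug->E
Char 8 ('A'): step: R->1, L=6; A->plug->A->R->D->L->G->refl->A->L'->A->R'->D->plug->D

Answer: AFECDHED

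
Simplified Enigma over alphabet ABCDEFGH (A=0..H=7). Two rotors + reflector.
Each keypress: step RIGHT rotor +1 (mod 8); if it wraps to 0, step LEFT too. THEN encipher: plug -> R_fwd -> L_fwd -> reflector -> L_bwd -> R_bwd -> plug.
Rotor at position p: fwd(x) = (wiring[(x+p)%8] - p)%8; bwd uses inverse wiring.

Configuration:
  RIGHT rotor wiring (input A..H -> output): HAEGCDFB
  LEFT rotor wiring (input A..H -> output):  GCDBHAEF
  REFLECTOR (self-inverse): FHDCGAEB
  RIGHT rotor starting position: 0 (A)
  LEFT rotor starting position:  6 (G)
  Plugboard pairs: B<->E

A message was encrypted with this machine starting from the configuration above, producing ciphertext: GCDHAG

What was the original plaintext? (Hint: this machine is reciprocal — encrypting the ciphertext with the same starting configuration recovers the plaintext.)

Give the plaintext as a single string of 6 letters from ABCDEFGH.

Char 1 ('G'): step: R->1, L=6; G->plug->G->R->A->L->G->refl->E->L'->D->R'->B->plug->E
Char 2 ('C'): step: R->2, L=6; C->plug->C->R->A->L->G->refl->E->L'->D->R'->E->plug->B
Char 3 ('D'): step: R->3, L=6; D->plug->D->R->C->L->A->refl->F->L'->E->R'->F->plug->F
Char 4 ('H'): step: R->4, L=6; H->plug->H->R->C->L->A->refl->F->L'->E->R'->F->plug->F
Char 5 ('A'): step: R->5, L=6; A->plug->A->R->G->L->B->refl->H->L'->B->R'->G->plug->G
Char 6 ('G'): step: R->6, L=6; G->plug->G->R->E->L->F->refl->A->L'->C->R'->D->plug->D

Answer: EBFFGD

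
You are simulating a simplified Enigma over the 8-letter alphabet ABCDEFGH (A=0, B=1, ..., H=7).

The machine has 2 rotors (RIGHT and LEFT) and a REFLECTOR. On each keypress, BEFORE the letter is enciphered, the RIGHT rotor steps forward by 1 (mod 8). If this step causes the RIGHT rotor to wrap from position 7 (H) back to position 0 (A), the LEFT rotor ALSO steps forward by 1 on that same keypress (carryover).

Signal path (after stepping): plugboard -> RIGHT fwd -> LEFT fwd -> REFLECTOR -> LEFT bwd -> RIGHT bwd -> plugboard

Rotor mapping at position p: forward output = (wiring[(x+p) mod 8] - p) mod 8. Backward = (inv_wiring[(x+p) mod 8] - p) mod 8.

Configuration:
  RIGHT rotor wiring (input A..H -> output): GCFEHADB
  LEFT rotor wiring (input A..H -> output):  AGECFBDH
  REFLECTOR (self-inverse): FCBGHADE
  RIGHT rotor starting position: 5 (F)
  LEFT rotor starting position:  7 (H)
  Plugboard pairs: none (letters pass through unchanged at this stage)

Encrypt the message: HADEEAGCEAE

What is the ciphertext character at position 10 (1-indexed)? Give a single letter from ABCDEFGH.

Char 1 ('H'): step: R->6, L=7; H->plug->H->R->C->L->H->refl->E->L'->H->R'->E->plug->E
Char 2 ('A'): step: R->7, L=7; A->plug->A->R->C->L->H->refl->E->L'->H->R'->B->plug->B
Char 3 ('D'): step: R->0, L->0 (L advanced); D->plug->D->R->E->L->F->refl->A->L'->A->R'->F->plug->F
Char 4 ('E'): step: R->1, L=0; E->plug->E->R->H->L->H->refl->E->L'->C->R'->F->plug->F
Char 5 ('E'): step: R->2, L=0; E->plug->E->R->B->L->G->refl->D->L'->G->R'->D->plug->D
Char 6 ('A'): step: R->3, L=0; A->plug->A->R->B->L->G->refl->D->L'->G->R'->E->plug->E
Char 7 ('G'): step: R->4, L=0; G->plug->G->R->B->L->G->refl->D->L'->G->R'->F->plug->F
Char 8 ('C'): step: R->5, L=0; C->plug->C->R->E->L->F->refl->A->L'->A->R'->F->plug->F
Char 9 ('E'): step: R->6, L=0; E->plug->E->R->H->L->H->refl->E->L'->C->R'->H->plug->H
Char 10 ('A'): step: R->7, L=0; A->plug->A->R->C->L->E->refl->H->L'->H->R'->B->plug->B

B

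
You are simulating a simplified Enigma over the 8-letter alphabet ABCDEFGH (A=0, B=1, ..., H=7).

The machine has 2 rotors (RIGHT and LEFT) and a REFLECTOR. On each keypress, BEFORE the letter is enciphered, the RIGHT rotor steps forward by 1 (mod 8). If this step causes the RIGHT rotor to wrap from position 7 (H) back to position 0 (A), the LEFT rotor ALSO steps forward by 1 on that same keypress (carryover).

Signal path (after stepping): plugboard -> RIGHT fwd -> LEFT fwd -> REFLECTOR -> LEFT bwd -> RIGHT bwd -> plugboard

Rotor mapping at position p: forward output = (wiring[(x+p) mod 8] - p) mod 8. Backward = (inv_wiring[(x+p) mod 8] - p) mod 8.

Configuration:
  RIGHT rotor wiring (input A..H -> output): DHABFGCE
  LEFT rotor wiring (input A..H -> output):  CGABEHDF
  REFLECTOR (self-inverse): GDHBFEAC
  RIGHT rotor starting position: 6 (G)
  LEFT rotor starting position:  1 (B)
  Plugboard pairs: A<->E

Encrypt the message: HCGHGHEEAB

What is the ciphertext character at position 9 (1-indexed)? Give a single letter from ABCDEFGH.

Char 1 ('H'): step: R->7, L=1; H->plug->H->R->D->L->D->refl->B->L'->H->R'->G->plug->G
Char 2 ('C'): step: R->0, L->2 (L advanced); C->plug->C->R->A->L->G->refl->A->L'->G->R'->F->plug->F
Char 3 ('G'): step: R->1, L=2; G->plug->G->R->D->L->F->refl->E->L'->H->R'->B->plug->B
Char 4 ('H'): step: R->2, L=2; H->plug->H->R->F->L->D->refl->B->L'->E->R'->D->plug->D
Char 5 ('G'): step: R->3, L=2; G->plug->G->R->E->L->B->refl->D->L'->F->R'->H->plug->H
Char 6 ('H'): step: R->4, L=2; H->plug->H->R->F->L->D->refl->B->L'->E->R'->G->plug->G
Char 7 ('E'): step: R->5, L=2; E->plug->A->R->B->L->H->refl->C->L'->C->R'->E->plug->A
Char 8 ('E'): step: R->6, L=2; E->plug->A->R->E->L->B->refl->D->L'->F->R'->C->plug->C
Char 9 ('A'): step: R->7, L=2; A->plug->E->R->C->L->C->refl->H->L'->B->R'->D->plug->D

D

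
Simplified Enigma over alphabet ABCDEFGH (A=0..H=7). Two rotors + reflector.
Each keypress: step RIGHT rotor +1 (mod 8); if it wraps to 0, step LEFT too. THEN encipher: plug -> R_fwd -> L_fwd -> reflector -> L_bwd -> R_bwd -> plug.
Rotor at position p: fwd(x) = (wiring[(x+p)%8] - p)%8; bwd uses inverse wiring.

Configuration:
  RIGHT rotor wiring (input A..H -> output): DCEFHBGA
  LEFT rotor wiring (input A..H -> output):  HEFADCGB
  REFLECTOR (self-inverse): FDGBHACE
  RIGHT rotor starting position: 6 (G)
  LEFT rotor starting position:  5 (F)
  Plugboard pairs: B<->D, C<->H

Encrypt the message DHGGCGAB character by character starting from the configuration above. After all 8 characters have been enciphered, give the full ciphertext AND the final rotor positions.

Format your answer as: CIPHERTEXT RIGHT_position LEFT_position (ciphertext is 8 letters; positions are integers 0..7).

Answer: GEHAAFFF 6 6

Derivation:
Char 1 ('D'): step: R->7, L=5; D->plug->B->R->E->L->H->refl->E->L'->C->R'->G->plug->G
Char 2 ('H'): step: R->0, L->6 (L advanced); H->plug->C->R->E->L->H->refl->E->L'->H->R'->E->plug->E
Char 3 ('G'): step: R->1, L=6; G->plug->G->R->H->L->E->refl->H->L'->E->R'->C->plug->H
Char 4 ('G'): step: R->2, L=6; G->plug->G->R->B->L->D->refl->B->L'->C->R'->A->plug->A
Char 5 ('C'): step: R->3, L=6; C->plug->H->R->B->L->D->refl->B->L'->C->R'->A->plug->A
Char 6 ('G'): step: R->4, L=6; G->plug->G->R->A->L->A->refl->F->L'->G->R'->F->plug->F
Char 7 ('A'): step: R->5, L=6; A->plug->A->R->E->L->H->refl->E->L'->H->R'->F->plug->F
Char 8 ('B'): step: R->6, L=6; B->plug->D->R->E->L->H->refl->E->L'->H->R'->F->plug->F
Final: ciphertext=GEHAAFFF, RIGHT=6, LEFT=6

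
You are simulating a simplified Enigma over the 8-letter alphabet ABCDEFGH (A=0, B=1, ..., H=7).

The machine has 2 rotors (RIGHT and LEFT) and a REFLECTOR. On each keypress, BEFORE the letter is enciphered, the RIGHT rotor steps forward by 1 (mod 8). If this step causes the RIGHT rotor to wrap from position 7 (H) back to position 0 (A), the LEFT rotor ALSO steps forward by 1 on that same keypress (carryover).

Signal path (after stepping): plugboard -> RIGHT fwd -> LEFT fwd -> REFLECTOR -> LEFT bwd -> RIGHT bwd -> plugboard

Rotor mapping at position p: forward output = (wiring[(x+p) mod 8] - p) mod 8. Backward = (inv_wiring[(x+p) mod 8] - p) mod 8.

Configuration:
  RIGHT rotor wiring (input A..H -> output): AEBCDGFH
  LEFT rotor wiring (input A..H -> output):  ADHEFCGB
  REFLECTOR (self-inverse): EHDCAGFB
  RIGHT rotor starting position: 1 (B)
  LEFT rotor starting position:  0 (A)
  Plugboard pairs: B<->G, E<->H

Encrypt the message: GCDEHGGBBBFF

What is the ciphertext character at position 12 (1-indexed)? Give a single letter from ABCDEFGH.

Char 1 ('G'): step: R->2, L=0; G->plug->B->R->A->L->A->refl->E->L'->D->R'->E->plug->H
Char 2 ('C'): step: R->3, L=0; C->plug->C->R->D->L->E->refl->A->L'->A->R'->B->plug->G
Char 3 ('D'): step: R->4, L=0; D->plug->D->R->D->L->E->refl->A->L'->A->R'->F->plug->F
Char 4 ('E'): step: R->5, L=0; E->plug->H->R->G->L->G->refl->F->L'->E->R'->F->plug->F
Char 5 ('H'): step: R->6, L=0; H->plug->E->R->D->L->E->refl->A->L'->A->R'->H->plug->E
Char 6 ('G'): step: R->7, L=0; G->plug->B->R->B->L->D->refl->C->L'->F->R'->C->plug->C
Char 7 ('G'): step: R->0, L->1 (L advanced); G->plug->B->R->E->L->B->refl->H->L'->H->R'->H->plug->E
Char 8 ('B'): step: R->1, L=1; B->plug->G->R->G->L->A->refl->E->L'->D->R'->A->plug->A
Char 9 ('B'): step: R->2, L=1; B->plug->G->R->G->L->A->refl->E->L'->D->R'->E->plug->H
Char 10 ('B'): step: R->3, L=1; B->plug->G->R->B->L->G->refl->F->L'->F->R'->F->plug->F
Char 11 ('F'): step: R->4, L=1; F->plug->F->R->A->L->C->refl->D->L'->C->R'->B->plug->G
Char 12 ('F'): step: R->5, L=1; F->plug->F->R->E->L->B->refl->H->L'->H->R'->E->plug->H

H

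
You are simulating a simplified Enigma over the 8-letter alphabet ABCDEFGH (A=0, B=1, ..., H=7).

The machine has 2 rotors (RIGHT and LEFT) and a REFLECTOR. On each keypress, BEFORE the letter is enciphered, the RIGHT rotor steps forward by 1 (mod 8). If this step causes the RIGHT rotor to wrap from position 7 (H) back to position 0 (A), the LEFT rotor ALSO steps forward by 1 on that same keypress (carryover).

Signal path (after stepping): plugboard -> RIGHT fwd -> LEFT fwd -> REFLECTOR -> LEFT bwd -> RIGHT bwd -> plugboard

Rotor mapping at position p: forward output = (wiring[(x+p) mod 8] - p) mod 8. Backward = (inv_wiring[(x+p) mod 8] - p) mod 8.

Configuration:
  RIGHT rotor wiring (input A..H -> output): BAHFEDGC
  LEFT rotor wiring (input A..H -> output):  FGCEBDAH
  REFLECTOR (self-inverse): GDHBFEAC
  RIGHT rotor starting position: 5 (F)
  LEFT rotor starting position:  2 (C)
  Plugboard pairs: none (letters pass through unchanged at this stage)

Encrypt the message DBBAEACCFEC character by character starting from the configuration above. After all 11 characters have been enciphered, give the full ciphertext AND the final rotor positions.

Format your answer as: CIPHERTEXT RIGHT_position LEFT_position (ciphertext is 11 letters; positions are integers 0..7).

Char 1 ('D'): step: R->6, L=2; D->plug->D->R->C->L->H->refl->C->L'->B->R'->E->plug->E
Char 2 ('B'): step: R->7, L=2; B->plug->B->R->C->L->H->refl->C->L'->B->R'->C->plug->C
Char 3 ('B'): step: R->0, L->3 (L advanced); B->plug->B->R->A->L->B->refl->D->L'->G->R'->G->plug->G
Char 4 ('A'): step: R->1, L=3; A->plug->A->R->H->L->H->refl->C->L'->F->R'->F->plug->F
Char 5 ('E'): step: R->2, L=3; E->plug->E->R->E->L->E->refl->F->L'->D->R'->B->plug->B
Char 6 ('A'): step: R->3, L=3; A->plug->A->R->C->L->A->refl->G->L'->B->R'->B->plug->B
Char 7 ('C'): step: R->4, L=3; C->plug->C->R->C->L->A->refl->G->L'->B->R'->H->plug->H
Char 8 ('C'): step: R->5, L=3; C->plug->C->R->F->L->C->refl->H->L'->H->R'->H->plug->H
Char 9 ('F'): step: R->6, L=3; F->plug->F->R->H->L->H->refl->C->L'->F->R'->H->plug->H
Char 10 ('E'): step: R->7, L=3; E->plug->E->R->G->L->D->refl->B->L'->A->R'->D->plug->D
Char 11 ('C'): step: R->0, L->4 (L advanced); C->plug->C->R->H->L->A->refl->G->L'->G->R'->G->plug->G
Final: ciphertext=ECGFBBHHHDG, RIGHT=0, LEFT=4

Answer: ECGFBBHHHDG 0 4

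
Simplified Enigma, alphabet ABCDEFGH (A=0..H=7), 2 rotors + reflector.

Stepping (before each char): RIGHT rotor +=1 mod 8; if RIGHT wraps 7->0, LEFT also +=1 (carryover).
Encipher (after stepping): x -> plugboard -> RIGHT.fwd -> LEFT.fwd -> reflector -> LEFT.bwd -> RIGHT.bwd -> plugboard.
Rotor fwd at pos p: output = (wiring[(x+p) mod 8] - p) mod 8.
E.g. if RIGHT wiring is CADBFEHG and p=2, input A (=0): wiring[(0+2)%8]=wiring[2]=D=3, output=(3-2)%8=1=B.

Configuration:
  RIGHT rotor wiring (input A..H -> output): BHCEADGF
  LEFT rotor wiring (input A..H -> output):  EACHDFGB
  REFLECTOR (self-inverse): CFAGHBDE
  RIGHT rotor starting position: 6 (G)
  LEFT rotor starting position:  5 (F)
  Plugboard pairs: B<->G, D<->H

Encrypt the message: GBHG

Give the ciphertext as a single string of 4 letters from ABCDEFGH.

Char 1 ('G'): step: R->7, L=5; G->plug->B->R->C->L->E->refl->H->L'->D->R'->D->plug->H
Char 2 ('B'): step: R->0, L->6 (L advanced); B->plug->G->R->G->L->F->refl->B->L'->F->R'->H->plug->D
Char 3 ('H'): step: R->1, L=6; H->plug->D->R->H->L->H->refl->E->L'->E->R'->G->plug->B
Char 4 ('G'): step: R->2, L=6; G->plug->B->R->C->L->G->refl->D->L'->B->R'->D->plug->H

Answer: HDBH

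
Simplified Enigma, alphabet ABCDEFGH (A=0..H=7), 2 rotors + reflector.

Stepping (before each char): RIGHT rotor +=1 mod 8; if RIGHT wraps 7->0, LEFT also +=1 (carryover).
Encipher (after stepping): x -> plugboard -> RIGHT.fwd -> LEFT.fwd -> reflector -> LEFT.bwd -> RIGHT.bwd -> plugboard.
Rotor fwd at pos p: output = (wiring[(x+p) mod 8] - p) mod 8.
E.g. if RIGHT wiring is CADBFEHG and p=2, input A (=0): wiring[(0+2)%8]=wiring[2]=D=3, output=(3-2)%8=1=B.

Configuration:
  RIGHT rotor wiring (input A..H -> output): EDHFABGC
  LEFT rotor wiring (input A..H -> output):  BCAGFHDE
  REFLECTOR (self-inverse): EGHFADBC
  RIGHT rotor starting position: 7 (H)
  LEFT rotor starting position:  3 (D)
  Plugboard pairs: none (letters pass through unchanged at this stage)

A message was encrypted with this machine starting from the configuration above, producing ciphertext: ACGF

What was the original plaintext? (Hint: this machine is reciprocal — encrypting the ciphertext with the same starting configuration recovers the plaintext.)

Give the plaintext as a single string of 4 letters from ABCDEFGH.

Answer: FGDH

Derivation:
Char 1 ('A'): step: R->0, L->4 (L advanced); A->plug->A->R->E->L->F->refl->D->L'->B->R'->F->plug->F
Char 2 ('C'): step: R->1, L=4; C->plug->C->R->E->L->F->refl->D->L'->B->R'->G->plug->G
Char 3 ('G'): step: R->2, L=4; G->plug->G->R->C->L->H->refl->C->L'->H->R'->D->plug->D
Char 4 ('F'): step: R->3, L=4; F->plug->F->R->B->L->D->refl->F->L'->E->R'->H->plug->H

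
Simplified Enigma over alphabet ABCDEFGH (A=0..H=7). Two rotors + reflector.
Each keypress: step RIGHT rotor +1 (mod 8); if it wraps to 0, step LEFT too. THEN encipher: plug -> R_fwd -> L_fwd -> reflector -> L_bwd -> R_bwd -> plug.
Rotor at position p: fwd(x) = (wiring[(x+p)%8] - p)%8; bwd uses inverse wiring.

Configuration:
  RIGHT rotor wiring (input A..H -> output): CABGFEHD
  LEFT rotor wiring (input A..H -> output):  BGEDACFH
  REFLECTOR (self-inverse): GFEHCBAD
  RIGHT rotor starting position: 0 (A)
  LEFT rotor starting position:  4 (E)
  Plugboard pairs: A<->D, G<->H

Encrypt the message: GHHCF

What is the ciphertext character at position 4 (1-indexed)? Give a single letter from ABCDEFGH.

Char 1 ('G'): step: R->1, L=4; G->plug->H->R->B->L->G->refl->A->L'->G->R'->F->plug->F
Char 2 ('H'): step: R->2, L=4; H->plug->G->R->A->L->E->refl->C->L'->F->R'->E->plug->E
Char 3 ('H'): step: R->3, L=4; H->plug->G->R->F->L->C->refl->E->L'->A->R'->E->plug->E
Char 4 ('C'): step: R->4, L=4; C->plug->C->R->D->L->D->refl->H->L'->H->R'->D->plug->A

A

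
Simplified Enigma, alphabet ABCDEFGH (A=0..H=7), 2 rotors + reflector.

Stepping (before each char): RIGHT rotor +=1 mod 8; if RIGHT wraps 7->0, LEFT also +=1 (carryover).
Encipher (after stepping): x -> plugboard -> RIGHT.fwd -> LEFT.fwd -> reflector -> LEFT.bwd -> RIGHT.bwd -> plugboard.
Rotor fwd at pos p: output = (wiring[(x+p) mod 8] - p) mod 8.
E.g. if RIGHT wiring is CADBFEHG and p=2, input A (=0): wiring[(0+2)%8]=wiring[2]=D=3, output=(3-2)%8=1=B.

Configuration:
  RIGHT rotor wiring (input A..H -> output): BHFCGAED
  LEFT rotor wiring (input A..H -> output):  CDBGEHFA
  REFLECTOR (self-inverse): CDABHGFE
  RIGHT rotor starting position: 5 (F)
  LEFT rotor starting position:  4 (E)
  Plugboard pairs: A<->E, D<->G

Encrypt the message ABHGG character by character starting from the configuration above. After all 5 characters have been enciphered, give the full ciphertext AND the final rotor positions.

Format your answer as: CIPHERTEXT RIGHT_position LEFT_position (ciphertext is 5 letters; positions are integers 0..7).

Answer: DDDAA 2 5

Derivation:
Char 1 ('A'): step: R->6, L=4; A->plug->E->R->H->L->C->refl->A->L'->A->R'->G->plug->D
Char 2 ('B'): step: R->7, L=4; B->plug->B->R->C->L->B->refl->D->L'->B->R'->G->plug->D
Char 3 ('H'): step: R->0, L->5 (L advanced); H->plug->H->R->D->L->F->refl->G->L'->E->R'->G->plug->D
Char 4 ('G'): step: R->1, L=5; G->plug->D->R->F->L->E->refl->H->L'->H->R'->E->plug->A
Char 5 ('G'): step: R->2, L=5; G->plug->D->R->G->L->B->refl->D->L'->C->R'->E->plug->A
Final: ciphertext=DDDAA, RIGHT=2, LEFT=5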